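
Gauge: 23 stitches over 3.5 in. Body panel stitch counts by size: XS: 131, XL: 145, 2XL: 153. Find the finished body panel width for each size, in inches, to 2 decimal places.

XS 19.93 inches; XL 22.07 inches; 2XL 23.28 inches.

23/3.5 = 6.571 sts per in.
XS: 131 / 6.571 = 19.935 → 19.93 in.
XL: 145 / 6.571 = 22.065 → 22.07 in.
2XL: 153 / 6.571 = 23.283 → 23.28 in.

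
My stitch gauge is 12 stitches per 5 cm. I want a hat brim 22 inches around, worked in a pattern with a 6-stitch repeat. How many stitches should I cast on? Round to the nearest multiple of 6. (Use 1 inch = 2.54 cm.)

22 in = 22 × 2.54 = 55.88 cm.
12 / 5 = 2.4 sts/cm.
55.88 × 2.4 = 134.11 sts.
→ 132.

CO 132 sts.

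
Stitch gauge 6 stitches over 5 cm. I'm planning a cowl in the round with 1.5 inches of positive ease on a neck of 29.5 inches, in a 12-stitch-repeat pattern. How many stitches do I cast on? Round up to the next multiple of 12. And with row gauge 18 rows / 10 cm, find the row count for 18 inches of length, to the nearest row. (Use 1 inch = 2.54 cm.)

Finished = 29.5 + 1.5 = 31 inches.
31 inches × 2.54 = 78.74 cm.
6/5 = 1.2 sts per cm; 78.74 × 1.2 = 94.49 sts.
Next multiple of 12 → 96.
18 inches = 45.72 cm; × 1.8 = 82.30 → 82 rows.

Cast on 96 stitches; work 82 rows.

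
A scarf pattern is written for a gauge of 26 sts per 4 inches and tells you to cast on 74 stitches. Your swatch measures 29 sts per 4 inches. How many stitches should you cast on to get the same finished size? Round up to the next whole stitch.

Scale factor = 29 / 26 = 1.115.
74 × 29 / 26 = 82.54 sts.
→ 83 sts.

CO 83 sts.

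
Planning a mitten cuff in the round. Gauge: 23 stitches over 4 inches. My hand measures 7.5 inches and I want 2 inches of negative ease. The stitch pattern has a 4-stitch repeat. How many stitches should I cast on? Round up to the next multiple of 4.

Cast on 32 stitches.

Finished = 7.5 − 2 = 5.5 inches.
23 / 4 = 5.75 sts/in.
5.5 × 5.75 = 31.62 sts.
Next multiple of 4: 32.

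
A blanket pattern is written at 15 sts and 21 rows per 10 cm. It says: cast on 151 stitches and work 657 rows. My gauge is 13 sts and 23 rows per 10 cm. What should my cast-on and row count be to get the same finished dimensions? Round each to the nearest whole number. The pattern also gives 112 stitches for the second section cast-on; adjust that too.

Stitches: 151 × 13/15 = 130.87 → 131.
Rows: 657 × 23/21 = 719.57 → 720.
second section cast-on: 112 × 13/15 = 97.07 → 97.

Cast on 131 stitches; work 720 rows; second section cast-on 97 stitches.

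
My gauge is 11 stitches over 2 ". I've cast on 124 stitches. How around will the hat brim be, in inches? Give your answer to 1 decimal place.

11 stitches / 2 inch = 5.5 stitches per inch.
124 / 5.5 = 22.55 inches.

22.5 inches.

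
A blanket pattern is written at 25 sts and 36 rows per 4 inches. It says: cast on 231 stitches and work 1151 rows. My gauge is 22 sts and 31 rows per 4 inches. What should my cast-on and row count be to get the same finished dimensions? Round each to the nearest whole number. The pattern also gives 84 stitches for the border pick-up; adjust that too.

Stitches: 231 × 22/25 = 203.28 → 203.
Rows: 1151 × 31/36 = 991.14 → 991.
border pick-up: 84 × 22/25 = 73.92 → 74.

Cast on 203 stitches; work 991 rows; border pick-up 74 stitches.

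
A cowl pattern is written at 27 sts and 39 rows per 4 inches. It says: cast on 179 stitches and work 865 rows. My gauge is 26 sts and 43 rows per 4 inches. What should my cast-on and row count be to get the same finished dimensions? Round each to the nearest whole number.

Stitches: 179 × 26/27 = 172.37 → 172.
Rows: 865 × 43/39 = 953.72 → 954.

Cast on 172 stitches; work 954 rows.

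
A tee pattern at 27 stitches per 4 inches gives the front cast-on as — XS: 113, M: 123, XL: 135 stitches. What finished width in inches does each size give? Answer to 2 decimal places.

27/4 = 6.75 sts per in.
XS: 113 / 6.75 = 16.741 → 16.74 in.
M: 123 / 6.75 = 18.222 → 18.22 in.
XL: 135 / 6.75 = 20.000 → 20.00 in.

XS 16.74 inches; M 18.22 inches; XL 20.00 inches.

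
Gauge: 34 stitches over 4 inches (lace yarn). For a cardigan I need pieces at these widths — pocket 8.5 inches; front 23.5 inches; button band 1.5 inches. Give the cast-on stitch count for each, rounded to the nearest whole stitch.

pocket 72; front 200; button band 13.

Rate = 34/4 = 8.5 sts per in.
pocket: 8.5 × 8.5 = 72.25 → 72.
front: 23.5 × 8.5 = 199.75 → 200.
button band: 1.5 × 8.5 = 12.75 → 13.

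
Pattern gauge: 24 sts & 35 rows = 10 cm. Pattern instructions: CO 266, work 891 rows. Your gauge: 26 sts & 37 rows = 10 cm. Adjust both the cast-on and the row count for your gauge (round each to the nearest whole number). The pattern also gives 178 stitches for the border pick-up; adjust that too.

Stitches: 266 × 26/24 = 288.17 → 288.
Rows: 891 × 37/35 = 941.91 → 942.
border pick-up: 178 × 26/24 = 192.83 → 193.

Cast on 288 stitches; work 942 rows; border pick-up 193 stitches.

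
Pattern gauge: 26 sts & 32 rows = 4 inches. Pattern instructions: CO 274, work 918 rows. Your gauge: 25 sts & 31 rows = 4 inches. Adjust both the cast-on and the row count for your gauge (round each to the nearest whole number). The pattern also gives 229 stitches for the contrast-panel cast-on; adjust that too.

Cast on 263 stitches; work 889 rows; contrast-panel cast-on 220 stitches.

Stitches: 274 × 25/26 = 263.46 → 263.
Rows: 918 × 31/32 = 889.31 → 889.
contrast-panel cast-on: 229 × 25/26 = 220.19 → 220.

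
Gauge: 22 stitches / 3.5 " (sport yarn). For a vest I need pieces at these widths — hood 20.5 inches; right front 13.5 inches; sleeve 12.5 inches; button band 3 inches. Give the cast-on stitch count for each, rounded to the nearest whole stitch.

Rate = 22/3.5 = 6.286 sts per in.
hood: 20.5 × 6.286 = 128.86 → 129.
right front: 13.5 × 6.286 = 84.86 → 85.
sleeve: 12.5 × 6.286 = 78.57 → 79.
button band: 3 × 6.286 = 18.86 → 19.

hood 129; right front 85; sleeve 79; button band 19.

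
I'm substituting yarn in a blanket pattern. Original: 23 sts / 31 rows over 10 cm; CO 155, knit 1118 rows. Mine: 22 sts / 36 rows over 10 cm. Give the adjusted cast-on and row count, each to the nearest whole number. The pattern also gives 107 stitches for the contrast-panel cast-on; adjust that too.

Cast on 148 stitches; work 1298 rows; contrast-panel cast-on 102 stitches.

Stitches: 155 × 22/23 = 148.26 → 148.
Rows: 1118 × 36/31 = 1298.32 → 1298.
contrast-panel cast-on: 107 × 22/23 = 102.35 → 102.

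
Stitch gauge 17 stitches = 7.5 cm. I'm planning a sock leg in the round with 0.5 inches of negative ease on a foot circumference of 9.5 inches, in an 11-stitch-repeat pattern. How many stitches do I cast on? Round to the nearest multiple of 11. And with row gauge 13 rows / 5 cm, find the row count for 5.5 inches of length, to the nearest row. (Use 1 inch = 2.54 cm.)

Cast on 55 stitches; work 36 rows.

Finished = 9.5 − 0.5 = 9 inches.
9 inches × 2.54 = 22.86 cm.
17/7.5 = 2.267 sts per cm; 22.86 × 2.267 = 51.82 sts.
Nearest multiple of 11 → 55.
5.5 inches = 13.97 cm; × 2.6 = 36.32 → 36 rows.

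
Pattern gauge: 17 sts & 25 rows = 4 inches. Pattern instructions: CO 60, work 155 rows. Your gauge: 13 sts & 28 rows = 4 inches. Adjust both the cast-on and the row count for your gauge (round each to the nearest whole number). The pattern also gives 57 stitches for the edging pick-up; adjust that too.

Cast on 46 stitches; work 174 rows; edging pick-up 44 stitches.

Stitches: 60 × 13/17 = 45.88 → 46.
Rows: 155 × 28/25 = 173.60 → 174.
edging pick-up: 57 × 13/17 = 43.59 → 44.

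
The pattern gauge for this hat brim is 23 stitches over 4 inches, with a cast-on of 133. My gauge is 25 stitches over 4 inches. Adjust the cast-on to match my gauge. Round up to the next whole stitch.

Scale factor = 25 / 23 = 1.087.
133 × 25 / 23 = 144.57 sts.
→ 145 sts.

CO 145 sts.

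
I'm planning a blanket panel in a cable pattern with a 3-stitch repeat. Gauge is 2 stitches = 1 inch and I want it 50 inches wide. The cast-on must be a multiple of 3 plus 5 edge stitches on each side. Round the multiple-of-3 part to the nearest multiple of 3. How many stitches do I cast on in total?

2 / 1 = 2 sts per inch.
50 × 2 = 100.00 sts.
Less 10 edge sts → 90.00 for the repeat.
Nearest multiple of 3: 90.
Add back 10 edge sts → 100.

100 stitches.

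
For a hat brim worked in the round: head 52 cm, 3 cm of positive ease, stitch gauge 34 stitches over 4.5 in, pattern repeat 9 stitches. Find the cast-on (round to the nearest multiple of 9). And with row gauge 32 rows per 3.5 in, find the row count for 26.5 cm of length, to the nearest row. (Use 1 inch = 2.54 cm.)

Finished = 52 + 3 = 55 cm.
55 cm × 1/2.54 = 21.65 inches.
34/4.5 = 7.556 sts per in; 21.65 × 7.556 = 163.60 sts.
Nearest multiple of 9 → 162.
26.5 cm = 10.43 inches; × 9.143 = 95.39 → 95 rows.

Cast on 162 stitches; work 95 rows.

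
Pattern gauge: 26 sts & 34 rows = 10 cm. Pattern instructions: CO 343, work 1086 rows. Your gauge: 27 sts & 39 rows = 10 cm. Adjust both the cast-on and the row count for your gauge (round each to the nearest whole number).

Cast on 356 stitches; work 1246 rows.

Stitches: 343 × 27/26 = 356.19 → 356.
Rows: 1086 × 39/34 = 1245.71 → 1246.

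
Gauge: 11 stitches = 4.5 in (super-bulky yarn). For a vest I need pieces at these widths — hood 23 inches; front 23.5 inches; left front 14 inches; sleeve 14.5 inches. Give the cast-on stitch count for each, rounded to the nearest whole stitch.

hood 56; front 57; left front 34; sleeve 35.

Rate = 11/4.5 = 2.444 sts per in.
hood: 23 × 2.444 = 56.22 → 56.
front: 23.5 × 2.444 = 57.44 → 57.
left front: 14 × 2.444 = 34.22 → 34.
sleeve: 14.5 × 2.444 = 35.44 → 35.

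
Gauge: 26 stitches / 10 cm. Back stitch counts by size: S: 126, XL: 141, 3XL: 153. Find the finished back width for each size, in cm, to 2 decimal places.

S 48.46 cm; XL 54.23 cm; 3XL 58.85 cm.

26/10 = 2.6 sts per cm.
S: 126 / 2.6 = 48.462 → 48.46 cm.
XL: 141 / 2.6 = 54.231 → 54.23 cm.
3XL: 153 / 2.6 = 58.846 → 58.85 cm.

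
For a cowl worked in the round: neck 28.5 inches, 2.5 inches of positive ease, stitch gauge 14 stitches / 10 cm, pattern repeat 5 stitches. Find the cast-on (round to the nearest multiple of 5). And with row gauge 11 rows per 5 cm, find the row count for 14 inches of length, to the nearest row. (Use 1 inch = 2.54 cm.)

Cast on 110 stitches; work 78 rows.

Finished = 28.5 + 2.5 = 31 inches.
31 inches × 2.54 = 78.74 cm.
14/10 = 1.4 sts per cm; 78.74 × 1.4 = 110.24 sts.
Nearest multiple of 5 → 110.
14 inches = 35.56 cm; × 2.2 = 78.23 → 78 rows.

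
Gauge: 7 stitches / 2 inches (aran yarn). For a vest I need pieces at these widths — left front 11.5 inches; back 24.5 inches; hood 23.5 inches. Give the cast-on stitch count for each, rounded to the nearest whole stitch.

left front 40; back 86; hood 82.

Rate = 7/2 = 3.5 sts per in.
left front: 11.5 × 3.5 = 40.25 → 40.
back: 24.5 × 3.5 = 85.75 → 86.
hood: 23.5 × 3.5 = 82.25 → 82.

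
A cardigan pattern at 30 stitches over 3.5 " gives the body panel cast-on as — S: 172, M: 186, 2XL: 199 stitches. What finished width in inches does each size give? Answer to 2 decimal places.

S 20.07 inches; M 21.70 inches; 2XL 23.22 inches.

30/3.5 = 8.571 sts per in.
S: 172 / 8.571 = 20.067 → 20.07 in.
M: 186 / 8.571 = 21.700 → 21.70 in.
2XL: 199 / 8.571 = 23.217 → 23.22 in.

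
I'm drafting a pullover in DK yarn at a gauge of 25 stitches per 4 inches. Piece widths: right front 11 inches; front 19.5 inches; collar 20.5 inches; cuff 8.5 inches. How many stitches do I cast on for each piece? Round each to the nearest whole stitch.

right front 69; front 122; collar 128; cuff 53.

Rate = 25/4 = 6.25 sts per in.
right front: 11 × 6.25 = 68.75 → 69.
front: 19.5 × 6.25 = 121.88 → 122.
collar: 20.5 × 6.25 = 128.12 → 128.
cuff: 8.5 × 6.25 = 53.12 → 53.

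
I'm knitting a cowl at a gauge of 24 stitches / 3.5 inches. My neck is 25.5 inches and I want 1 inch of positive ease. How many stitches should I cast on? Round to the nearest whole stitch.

182 stitches.

Finished = 25.5 + 1 = 26.5 in.
24 / 3.5 = 6.857 sts per inch.
26.50 × 6.857 = 181.71 sts.
→ 182 sts.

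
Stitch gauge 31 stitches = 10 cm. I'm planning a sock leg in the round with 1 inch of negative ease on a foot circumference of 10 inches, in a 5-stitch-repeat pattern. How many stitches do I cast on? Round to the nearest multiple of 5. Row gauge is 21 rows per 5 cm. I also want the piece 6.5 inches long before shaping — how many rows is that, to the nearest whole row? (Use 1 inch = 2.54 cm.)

Finished = 10 − 1 = 9 inches.
9 inches × 2.54 = 22.86 cm.
31/10 = 3.1 sts per cm; 22.86 × 3.1 = 70.87 sts.
Nearest multiple of 5 → 70.
6.5 inches = 16.51 cm; × 4.2 = 69.34 → 69 rows.

Cast on 70 stitches; work 69 rows.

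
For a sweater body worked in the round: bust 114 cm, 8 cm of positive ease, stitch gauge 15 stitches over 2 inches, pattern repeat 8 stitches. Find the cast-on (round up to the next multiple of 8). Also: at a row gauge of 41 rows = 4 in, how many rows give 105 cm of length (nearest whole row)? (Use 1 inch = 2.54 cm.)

Finished = 114 + 8 = 122 cm.
122 cm × 1/2.54 = 48.03 inches.
15/2 = 7.5 sts per in; 48.03 × 7.5 = 360.24 sts.
Next multiple of 8 → 368.
105 cm = 41.34 inches; × 10.25 = 423.72 → 424 rows.

Cast on 368 stitches; work 424 rows.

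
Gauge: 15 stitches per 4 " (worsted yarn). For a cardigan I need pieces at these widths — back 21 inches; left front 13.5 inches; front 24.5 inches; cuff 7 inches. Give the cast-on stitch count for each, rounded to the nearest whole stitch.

back 79; left front 51; front 92; cuff 26.

Rate = 15/4 = 3.75 sts per in.
back: 21 × 3.75 = 78.75 → 79.
left front: 13.5 × 3.75 = 50.62 → 51.
front: 24.5 × 3.75 = 91.88 → 92.
cuff: 7 × 3.75 = 26.25 → 26.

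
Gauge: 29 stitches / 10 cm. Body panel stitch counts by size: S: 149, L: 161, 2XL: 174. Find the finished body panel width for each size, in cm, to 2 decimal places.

29/10 = 2.9 sts per cm.
S: 149 / 2.9 = 51.379 → 51.38 cm.
L: 161 / 2.9 = 55.517 → 55.52 cm.
2XL: 174 / 2.9 = 60.000 → 60.00 cm.

S 51.38 cm; L 55.52 cm; 2XL 60.00 cm.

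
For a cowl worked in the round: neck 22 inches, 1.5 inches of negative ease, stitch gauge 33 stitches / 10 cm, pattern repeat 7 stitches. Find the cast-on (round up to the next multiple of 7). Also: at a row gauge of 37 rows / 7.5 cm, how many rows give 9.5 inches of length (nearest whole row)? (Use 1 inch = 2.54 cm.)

Cast on 175 stitches; work 119 rows.

Finished = 22 − 1.5 = 20.5 inches.
20.5 inches × 2.54 = 52.07 cm.
33/10 = 3.3 sts per cm; 52.07 × 3.3 = 171.83 sts.
Next multiple of 7 → 175.
9.5 inches = 24.13 cm; × 4.933 = 119.04 → 119 rows.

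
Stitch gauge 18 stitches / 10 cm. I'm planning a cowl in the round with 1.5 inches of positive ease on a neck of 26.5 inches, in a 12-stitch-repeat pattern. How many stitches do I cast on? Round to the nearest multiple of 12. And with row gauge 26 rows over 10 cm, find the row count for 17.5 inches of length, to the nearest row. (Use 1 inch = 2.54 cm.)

Finished = 26.5 + 1.5 = 28 inches.
28 inches × 2.54 = 71.12 cm.
18/10 = 1.8 sts per cm; 71.12 × 1.8 = 128.02 sts.
Nearest multiple of 12 → 132.
17.5 inches = 44.45 cm; × 2.6 = 115.57 → 116 rows.

Cast on 132 stitches; work 116 rows.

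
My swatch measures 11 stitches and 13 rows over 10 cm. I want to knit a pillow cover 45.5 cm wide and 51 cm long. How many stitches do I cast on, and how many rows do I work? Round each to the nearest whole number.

Stitch gauge = 11/10 = 1.1 sts/cm; 45.5 × 1.1 = 50.05 → 50 sts.
Row gauge = 13/10 = 1.3 rows/cm; 51 × 1.3 = 66.30 → 66 rows.

Cast on 50 stitches and work 66 rows.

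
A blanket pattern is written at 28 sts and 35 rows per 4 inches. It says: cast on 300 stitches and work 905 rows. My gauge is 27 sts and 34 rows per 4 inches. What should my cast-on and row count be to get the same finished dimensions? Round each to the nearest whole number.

Stitches: 300 × 27/28 = 289.29 → 289.
Rows: 905 × 34/35 = 879.14 → 879.

Cast on 289 stitches; work 879 rows.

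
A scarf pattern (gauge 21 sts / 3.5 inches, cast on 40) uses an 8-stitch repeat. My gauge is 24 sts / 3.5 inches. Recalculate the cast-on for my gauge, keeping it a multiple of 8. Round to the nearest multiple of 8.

40 × 24 / 21 = 45.71.
Nearest multiple of 8: 48.

48 stitches.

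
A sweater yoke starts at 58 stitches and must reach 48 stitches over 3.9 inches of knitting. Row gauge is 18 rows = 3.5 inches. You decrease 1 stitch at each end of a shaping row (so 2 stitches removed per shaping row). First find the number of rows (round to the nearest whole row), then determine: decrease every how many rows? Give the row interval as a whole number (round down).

Decrease every 4th row.

Rows = 3.9 × 5.143 = 20.1 → 20 rows.
Stitches to remove: 10 → 5 shaping rows (at 2 st each).
20 / 5 = 4.00 → every 4 rows.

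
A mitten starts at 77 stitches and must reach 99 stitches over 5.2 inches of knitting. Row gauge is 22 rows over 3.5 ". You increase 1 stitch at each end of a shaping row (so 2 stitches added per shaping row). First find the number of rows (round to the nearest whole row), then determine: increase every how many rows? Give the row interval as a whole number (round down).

Increase every 3rd row.

Rows = 5.2 × 6.286 = 32.7 → 33 rows.
Stitches to add: 22 → 11 shaping rows (at 2 st each).
33 / 11 = 3.00 → every 3 rows.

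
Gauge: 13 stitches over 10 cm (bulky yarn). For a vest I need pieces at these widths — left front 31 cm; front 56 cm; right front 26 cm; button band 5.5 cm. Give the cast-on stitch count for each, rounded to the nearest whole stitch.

left front 40; front 73; right front 34; button band 7.

Rate = 13/10 = 1.3 sts per cm.
left front: 31 × 1.3 = 40.30 → 40.
front: 56 × 1.3 = 72.80 → 73.
right front: 26 × 1.3 = 33.80 → 34.
button band: 5.5 × 1.3 = 7.15 → 7.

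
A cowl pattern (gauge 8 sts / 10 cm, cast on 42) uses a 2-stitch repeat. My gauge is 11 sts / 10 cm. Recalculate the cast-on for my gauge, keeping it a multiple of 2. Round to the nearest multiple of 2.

42 × 11 / 8 = 57.75.
Nearest multiple of 2: 58.

CO 58 sts.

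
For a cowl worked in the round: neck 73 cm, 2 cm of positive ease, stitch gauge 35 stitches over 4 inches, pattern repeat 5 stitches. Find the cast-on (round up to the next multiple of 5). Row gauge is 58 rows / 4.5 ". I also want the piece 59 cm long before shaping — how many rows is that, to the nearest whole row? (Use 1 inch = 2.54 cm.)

Cast on 260 stitches; work 299 rows.

Finished = 73 + 2 = 75 cm.
75 cm × 1/2.54 = 29.53 inches.
35/4 = 8.75 sts per in; 29.53 × 8.75 = 258.37 sts.
Next multiple of 5 → 260.
59 cm = 23.23 inches; × 12.889 = 299.39 → 299 rows.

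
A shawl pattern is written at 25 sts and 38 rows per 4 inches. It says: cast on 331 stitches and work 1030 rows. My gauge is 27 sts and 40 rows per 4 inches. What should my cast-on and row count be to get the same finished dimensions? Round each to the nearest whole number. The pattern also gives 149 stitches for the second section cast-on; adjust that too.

Stitches: 331 × 27/25 = 357.48 → 357.
Rows: 1030 × 40/38 = 1084.21 → 1084.
second section cast-on: 149 × 27/25 = 160.92 → 161.

Cast on 357 stitches; work 1084 rows; second section cast-on 161 stitches.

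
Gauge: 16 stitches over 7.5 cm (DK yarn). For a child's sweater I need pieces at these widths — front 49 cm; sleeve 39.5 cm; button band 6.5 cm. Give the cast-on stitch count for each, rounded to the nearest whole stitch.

Rate = 16/7.5 = 2.133 sts per cm.
front: 49 × 2.133 = 104.53 → 105.
sleeve: 39.5 × 2.133 = 84.27 → 84.
button band: 6.5 × 2.133 = 13.87 → 14.

front 105; sleeve 84; button band 14.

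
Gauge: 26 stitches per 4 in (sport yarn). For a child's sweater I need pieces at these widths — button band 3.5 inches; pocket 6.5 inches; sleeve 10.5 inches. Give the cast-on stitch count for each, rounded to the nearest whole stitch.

Rate = 26/4 = 6.5 sts per in.
button band: 3.5 × 6.5 = 22.75 → 23.
pocket: 6.5 × 6.5 = 42.25 → 42.
sleeve: 10.5 × 6.5 = 68.25 → 68.

button band 23; pocket 42; sleeve 68.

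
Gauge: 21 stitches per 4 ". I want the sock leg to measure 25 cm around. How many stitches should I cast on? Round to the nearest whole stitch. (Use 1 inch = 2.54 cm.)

25 cm = 9.84 in.
21 stitches / 4 in = 5.25 stitches per inch.
9.84 × 5.25 = 51.67 stitches.
Round to nearest → 52.

52 stitches.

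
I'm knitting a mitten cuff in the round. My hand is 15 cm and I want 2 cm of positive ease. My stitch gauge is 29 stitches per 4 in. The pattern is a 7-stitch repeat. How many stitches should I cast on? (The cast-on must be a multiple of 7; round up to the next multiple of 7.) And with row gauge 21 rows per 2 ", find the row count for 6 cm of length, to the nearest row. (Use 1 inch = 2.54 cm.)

Cast on 49 stitches; work 25 rows.

Finished = 15 + 2 = 17 cm.
17 cm × 1/2.54 = 6.69 inches.
29/4 = 7.25 sts per in; 6.69 × 7.25 = 48.52 sts.
Next multiple of 7 → 49.
6 cm = 2.36 inches; × 10.5 = 24.80 → 25 rows.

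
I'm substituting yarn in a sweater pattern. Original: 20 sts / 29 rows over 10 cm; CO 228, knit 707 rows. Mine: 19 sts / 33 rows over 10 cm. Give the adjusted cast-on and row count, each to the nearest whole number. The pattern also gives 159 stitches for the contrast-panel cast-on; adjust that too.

Cast on 217 stitches; work 805 rows; contrast-panel cast-on 151 stitches.

Stitches: 228 × 19/20 = 216.60 → 217.
Rows: 707 × 33/29 = 804.52 → 805.
contrast-panel cast-on: 159 × 19/20 = 151.05 → 151.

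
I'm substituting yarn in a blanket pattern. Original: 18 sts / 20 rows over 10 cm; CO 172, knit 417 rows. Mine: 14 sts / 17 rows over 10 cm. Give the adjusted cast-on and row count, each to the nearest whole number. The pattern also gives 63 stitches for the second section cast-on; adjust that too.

Stitches: 172 × 14/18 = 133.78 → 134.
Rows: 417 × 17/20 = 354.45 → 354.
second section cast-on: 63 × 14/18 = 49.00 → 49.

Cast on 134 stitches; work 354 rows; second section cast-on 49 stitches.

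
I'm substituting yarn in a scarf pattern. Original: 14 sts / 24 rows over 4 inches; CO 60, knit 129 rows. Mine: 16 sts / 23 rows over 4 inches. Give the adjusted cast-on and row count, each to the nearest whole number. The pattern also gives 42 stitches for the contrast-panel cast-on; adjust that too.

Stitches: 60 × 16/14 = 68.57 → 69.
Rows: 129 × 23/24 = 123.62 → 124.
contrast-panel cast-on: 42 × 16/14 = 48.00 → 48.

Cast on 69 stitches; work 124 rows; contrast-panel cast-on 48 stitches.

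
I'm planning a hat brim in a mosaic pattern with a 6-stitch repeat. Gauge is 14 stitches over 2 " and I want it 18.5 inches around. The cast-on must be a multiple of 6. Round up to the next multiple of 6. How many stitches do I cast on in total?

Cast on 132 stitches.

14 / 2 = 7 sts per inch.
18.5 × 7 = 129.50 sts.
Next multiple of 6: 132.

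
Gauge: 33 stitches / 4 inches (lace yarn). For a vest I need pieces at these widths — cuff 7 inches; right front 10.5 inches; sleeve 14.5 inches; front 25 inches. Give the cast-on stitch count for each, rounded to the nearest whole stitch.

Rate = 33/4 = 8.25 sts per in.
cuff: 7 × 8.25 = 57.75 → 58.
right front: 10.5 × 8.25 = 86.62 → 87.
sleeve: 14.5 × 8.25 = 119.62 → 120.
front: 25 × 8.25 = 206.25 → 206.

cuff 58; right front 87; sleeve 120; front 206.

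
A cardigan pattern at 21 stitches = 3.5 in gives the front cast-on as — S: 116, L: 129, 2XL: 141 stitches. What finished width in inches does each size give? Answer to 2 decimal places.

21/3.5 = 6 sts per in.
S: 116 / 6 = 19.333 → 19.33 in.
L: 129 / 6 = 21.500 → 21.50 in.
2XL: 141 / 6 = 23.500 → 23.50 in.

S 19.33 inches; L 21.50 inches; 2XL 23.50 inches.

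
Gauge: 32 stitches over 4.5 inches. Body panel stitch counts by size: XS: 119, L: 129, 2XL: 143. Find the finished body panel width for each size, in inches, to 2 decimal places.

32/4.5 = 7.111 sts per in.
XS: 119 / 7.111 = 16.734 → 16.73 in.
L: 129 / 7.111 = 18.141 → 18.14 in.
2XL: 143 / 7.111 = 20.109 → 20.11 in.

XS 16.73 inches; L 18.14 inches; 2XL 20.11 inches.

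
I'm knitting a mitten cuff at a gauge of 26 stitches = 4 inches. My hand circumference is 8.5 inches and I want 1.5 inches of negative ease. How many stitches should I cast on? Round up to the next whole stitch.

Finished = 8.5 − 1.5 = 7 in.
26 / 4 = 6.5 sts per inch.
7.00 × 6.5 = 45.50 sts.
→ 46 sts.

46 stitches.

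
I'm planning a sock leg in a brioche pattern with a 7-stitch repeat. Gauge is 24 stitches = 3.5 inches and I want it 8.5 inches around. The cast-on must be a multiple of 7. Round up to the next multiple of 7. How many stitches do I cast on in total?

24 / 3.5 = 6.857 sts per inch.
8.5 × 6.857 = 58.29 sts.
Next multiple of 7: 63.

CO 63 sts.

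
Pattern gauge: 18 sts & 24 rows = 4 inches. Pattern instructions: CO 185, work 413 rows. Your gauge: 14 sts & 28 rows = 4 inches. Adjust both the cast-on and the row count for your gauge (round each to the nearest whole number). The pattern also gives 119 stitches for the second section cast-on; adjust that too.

Stitches: 185 × 14/18 = 143.89 → 144.
Rows: 413 × 28/24 = 481.83 → 482.
second section cast-on: 119 × 14/18 = 92.56 → 93.

Cast on 144 stitches; work 482 rows; second section cast-on 93 stitches.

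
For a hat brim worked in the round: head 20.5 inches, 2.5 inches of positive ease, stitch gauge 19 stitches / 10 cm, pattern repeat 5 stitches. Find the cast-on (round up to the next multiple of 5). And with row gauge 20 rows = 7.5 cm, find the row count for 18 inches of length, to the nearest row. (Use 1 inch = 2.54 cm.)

Finished = 20.5 + 2.5 = 23 inches.
23 inches × 2.54 = 58.42 cm.
19/10 = 1.9 sts per cm; 58.42 × 1.9 = 111.00 sts.
Next multiple of 5 → 115.
18 inches = 45.72 cm; × 2.667 = 121.92 → 122 rows.

Cast on 115 stitches; work 122 rows.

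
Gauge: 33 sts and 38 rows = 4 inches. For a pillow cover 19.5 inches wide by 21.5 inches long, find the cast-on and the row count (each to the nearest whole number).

Stitch gauge = 33/4 = 8.25 sts/in; 19.5 × 8.25 = 160.88 → 161 sts.
Row gauge = 38/4 = 9.5 rows/in; 21.5 × 9.5 = 204.25 → 204 rows.

Cast on 161 stitches and work 204 rows.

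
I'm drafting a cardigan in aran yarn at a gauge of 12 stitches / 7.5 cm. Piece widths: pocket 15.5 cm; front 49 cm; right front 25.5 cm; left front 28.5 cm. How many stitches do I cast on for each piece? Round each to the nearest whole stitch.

pocket 25; front 78; right front 41; left front 46.

Rate = 12/7.5 = 1.6 sts per cm.
pocket: 15.5 × 1.6 = 24.80 → 25.
front: 49 × 1.6 = 78.40 → 78.
right front: 25.5 × 1.6 = 40.80 → 41.
left front: 28.5 × 1.6 = 45.60 → 46.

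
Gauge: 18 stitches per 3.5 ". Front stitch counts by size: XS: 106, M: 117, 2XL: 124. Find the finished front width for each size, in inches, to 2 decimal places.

XS 20.61 inches; M 22.75 inches; 2XL 24.11 inches.

18/3.5 = 5.143 sts per in.
XS: 106 / 5.143 = 20.611 → 20.61 in.
M: 117 / 5.143 = 22.750 → 22.75 in.
2XL: 124 / 5.143 = 24.111 → 24.11 in.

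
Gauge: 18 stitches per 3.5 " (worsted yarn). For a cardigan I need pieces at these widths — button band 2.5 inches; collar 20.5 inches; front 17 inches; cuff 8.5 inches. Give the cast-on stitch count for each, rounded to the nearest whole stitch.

button band 13; collar 105; front 87; cuff 44.

Rate = 18/3.5 = 5.143 sts per in.
button band: 2.5 × 5.143 = 12.86 → 13.
collar: 20.5 × 5.143 = 105.43 → 105.
front: 17 × 5.143 = 87.43 → 87.
cuff: 8.5 × 5.143 = 43.71 → 44.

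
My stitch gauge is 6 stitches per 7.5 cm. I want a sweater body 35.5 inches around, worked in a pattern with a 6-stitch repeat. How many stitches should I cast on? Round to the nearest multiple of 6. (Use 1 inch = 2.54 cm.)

Cast on 72 stitches.

35.5 in = 35.5 × 2.54 = 90.17 cm.
6 / 7.5 = 0.8 sts/cm.
90.17 × 0.8 = 72.14 sts.
→ 72.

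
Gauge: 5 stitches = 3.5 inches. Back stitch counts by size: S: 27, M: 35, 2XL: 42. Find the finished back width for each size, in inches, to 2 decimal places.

S 18.90 inches; M 24.50 inches; 2XL 29.40 inches.

5/3.5 = 1.429 sts per in.
S: 27 / 1.429 = 18.900 → 18.90 in.
M: 35 / 1.429 = 24.500 → 24.50 in.
2XL: 42 / 1.429 = 29.400 → 29.40 in.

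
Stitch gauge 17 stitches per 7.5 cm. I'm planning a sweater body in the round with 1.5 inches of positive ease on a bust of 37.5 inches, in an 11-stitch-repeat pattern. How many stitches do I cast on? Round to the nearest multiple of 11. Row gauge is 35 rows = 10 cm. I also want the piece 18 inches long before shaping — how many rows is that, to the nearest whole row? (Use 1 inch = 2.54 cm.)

Cast on 220 stitches; work 160 rows.

Finished = 37.5 + 1.5 = 39 inches.
39 inches × 2.54 = 99.06 cm.
17/7.5 = 2.267 sts per cm; 99.06 × 2.267 = 224.54 sts.
Nearest multiple of 11 → 220.
18 inches = 45.72 cm; × 3.5 = 160.02 → 160 rows.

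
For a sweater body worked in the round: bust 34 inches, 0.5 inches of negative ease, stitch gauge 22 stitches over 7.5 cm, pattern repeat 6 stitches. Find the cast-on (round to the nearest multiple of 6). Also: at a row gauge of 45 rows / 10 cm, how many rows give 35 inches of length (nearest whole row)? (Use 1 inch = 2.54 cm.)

Cast on 252 stitches; work 400 rows.

Finished = 34 − 0.5 = 33.5 inches.
33.5 inches × 2.54 = 85.09 cm.
22/7.5 = 2.933 sts per cm; 85.09 × 2.933 = 249.60 sts.
Nearest multiple of 6 → 252.
35 inches = 88.90 cm; × 4.5 = 400.05 → 400 rows.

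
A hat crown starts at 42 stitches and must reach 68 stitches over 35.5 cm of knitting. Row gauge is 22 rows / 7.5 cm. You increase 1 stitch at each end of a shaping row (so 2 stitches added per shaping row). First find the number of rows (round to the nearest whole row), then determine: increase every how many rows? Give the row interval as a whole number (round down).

Rows = 35.5 × 2.933 = 104.1 → 104 rows.
Stitches to add: 26 → 13 shaping rows (at 2 st each).
104 / 13 = 8.00 → every 8 rows.

Increase every 8th row.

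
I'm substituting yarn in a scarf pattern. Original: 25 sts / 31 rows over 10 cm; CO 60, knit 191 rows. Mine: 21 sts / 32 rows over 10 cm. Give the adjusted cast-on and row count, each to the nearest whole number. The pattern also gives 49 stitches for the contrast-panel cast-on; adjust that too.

Stitches: 60 × 21/25 = 50.40 → 50.
Rows: 191 × 32/31 = 197.16 → 197.
contrast-panel cast-on: 49 × 21/25 = 41.16 → 41.

Cast on 50 stitches; work 197 rows; contrast-panel cast-on 41 stitches.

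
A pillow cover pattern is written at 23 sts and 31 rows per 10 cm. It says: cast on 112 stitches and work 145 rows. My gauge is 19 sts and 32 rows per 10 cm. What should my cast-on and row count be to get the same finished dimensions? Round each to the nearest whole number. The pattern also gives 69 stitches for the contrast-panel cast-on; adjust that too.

Stitches: 112 × 19/23 = 92.52 → 93.
Rows: 145 × 32/31 = 149.68 → 150.
contrast-panel cast-on: 69 × 19/23 = 57.00 → 57.

Cast on 93 stitches; work 150 rows; contrast-panel cast-on 57 stitches.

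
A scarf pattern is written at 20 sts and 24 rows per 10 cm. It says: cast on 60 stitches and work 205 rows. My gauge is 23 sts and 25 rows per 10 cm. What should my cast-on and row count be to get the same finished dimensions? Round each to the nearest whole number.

Stitches: 60 × 23/20 = 69.00 → 69.
Rows: 205 × 25/24 = 213.54 → 214.

Cast on 69 stitches; work 214 rows.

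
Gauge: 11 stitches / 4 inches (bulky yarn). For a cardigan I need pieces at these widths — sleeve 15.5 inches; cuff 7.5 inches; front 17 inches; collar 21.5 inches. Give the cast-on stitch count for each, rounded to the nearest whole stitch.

Rate = 11/4 = 2.75 sts per in.
sleeve: 15.5 × 2.75 = 42.62 → 43.
cuff: 7.5 × 2.75 = 20.62 → 21.
front: 17 × 2.75 = 46.75 → 47.
collar: 21.5 × 2.75 = 59.12 → 59.

sleeve 43; cuff 21; front 47; collar 59.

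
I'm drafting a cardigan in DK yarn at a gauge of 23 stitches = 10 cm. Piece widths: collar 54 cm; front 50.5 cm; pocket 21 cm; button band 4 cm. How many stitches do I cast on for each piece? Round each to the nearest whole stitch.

Rate = 23/10 = 2.3 sts per cm.
collar: 54 × 2.3 = 124.20 → 124.
front: 50.5 × 2.3 = 116.15 → 116.
pocket: 21 × 2.3 = 48.30 → 48.
button band: 4 × 2.3 = 9.20 → 9.

collar 124; front 116; pocket 48; button band 9.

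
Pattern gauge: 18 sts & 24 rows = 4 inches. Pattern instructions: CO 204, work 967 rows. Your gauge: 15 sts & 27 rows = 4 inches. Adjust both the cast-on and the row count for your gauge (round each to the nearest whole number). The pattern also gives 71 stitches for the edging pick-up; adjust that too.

Stitches: 204 × 15/18 = 170.00 → 170.
Rows: 967 × 27/24 = 1087.88 → 1088.
edging pick-up: 71 × 15/18 = 59.17 → 59.

Cast on 170 stitches; work 1088 rows; edging pick-up 59 stitches.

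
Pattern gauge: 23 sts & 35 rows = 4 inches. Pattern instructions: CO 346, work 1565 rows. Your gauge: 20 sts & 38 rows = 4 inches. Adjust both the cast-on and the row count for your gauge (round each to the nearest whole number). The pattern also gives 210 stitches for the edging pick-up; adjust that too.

Stitches: 346 × 20/23 = 300.87 → 301.
Rows: 1565 × 38/35 = 1699.14 → 1699.
edging pick-up: 210 × 20/23 = 182.61 → 183.

Cast on 301 stitches; work 1699 rows; edging pick-up 183 stitches.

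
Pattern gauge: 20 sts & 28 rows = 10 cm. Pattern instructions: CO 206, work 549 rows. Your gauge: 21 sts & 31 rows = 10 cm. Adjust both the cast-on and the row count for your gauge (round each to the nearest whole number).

Stitches: 206 × 21/20 = 216.30 → 216.
Rows: 549 × 31/28 = 607.82 → 608.

Cast on 216 stitches; work 608 rows.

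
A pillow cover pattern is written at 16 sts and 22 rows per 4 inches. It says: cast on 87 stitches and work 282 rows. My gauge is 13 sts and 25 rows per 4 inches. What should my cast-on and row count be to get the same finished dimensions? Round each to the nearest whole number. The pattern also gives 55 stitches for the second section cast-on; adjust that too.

Stitches: 87 × 13/16 = 70.69 → 71.
Rows: 282 × 25/22 = 320.45 → 320.
second section cast-on: 55 × 13/16 = 44.69 → 45.

Cast on 71 stitches; work 320 rows; second section cast-on 45 stitches.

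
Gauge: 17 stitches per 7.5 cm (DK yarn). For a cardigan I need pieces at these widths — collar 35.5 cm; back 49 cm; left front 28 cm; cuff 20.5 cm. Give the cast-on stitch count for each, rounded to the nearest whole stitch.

collar 80; back 111; left front 63; cuff 46.

Rate = 17/7.5 = 2.267 sts per cm.
collar: 35.5 × 2.267 = 80.47 → 80.
back: 49 × 2.267 = 111.07 → 111.
left front: 28 × 2.267 = 63.47 → 63.
cuff: 20.5 × 2.267 = 46.47 → 46.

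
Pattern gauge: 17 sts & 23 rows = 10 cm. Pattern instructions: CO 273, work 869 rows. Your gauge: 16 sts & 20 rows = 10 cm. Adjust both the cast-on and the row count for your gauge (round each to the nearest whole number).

Cast on 257 stitches; work 756 rows.

Stitches: 273 × 16/17 = 256.94 → 257.
Rows: 869 × 20/23 = 755.65 → 756.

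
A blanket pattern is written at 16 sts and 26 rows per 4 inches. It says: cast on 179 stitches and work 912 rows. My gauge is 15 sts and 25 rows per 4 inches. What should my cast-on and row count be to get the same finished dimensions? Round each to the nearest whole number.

Cast on 168 stitches; work 877 rows.

Stitches: 179 × 15/16 = 167.81 → 168.
Rows: 912 × 25/26 = 876.92 → 877.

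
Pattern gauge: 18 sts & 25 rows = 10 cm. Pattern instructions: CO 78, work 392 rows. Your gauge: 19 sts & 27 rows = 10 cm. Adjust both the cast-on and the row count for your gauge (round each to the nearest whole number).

Cast on 82 stitches; work 423 rows.

Stitches: 78 × 19/18 = 82.33 → 82.
Rows: 392 × 27/25 = 423.36 → 423.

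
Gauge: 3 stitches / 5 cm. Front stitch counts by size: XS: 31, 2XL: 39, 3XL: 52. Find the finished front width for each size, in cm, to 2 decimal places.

3/5 = 0.6 sts per cm.
XS: 31 / 0.6 = 51.667 → 51.67 cm.
2XL: 39 / 0.6 = 65.000 → 65.00 cm.
3XL: 52 / 0.6 = 86.667 → 86.67 cm.

XS 51.67 cm; 2XL 65.00 cm; 3XL 86.67 cm.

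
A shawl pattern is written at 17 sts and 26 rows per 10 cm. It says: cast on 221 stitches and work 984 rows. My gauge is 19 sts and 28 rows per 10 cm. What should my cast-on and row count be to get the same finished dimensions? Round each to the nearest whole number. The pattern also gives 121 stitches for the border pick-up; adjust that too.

Cast on 247 stitches; work 1060 rows; border pick-up 135 stitches.

Stitches: 221 × 19/17 = 247.00 → 247.
Rows: 984 × 28/26 = 1059.69 → 1060.
border pick-up: 121 × 19/17 = 135.24 → 135.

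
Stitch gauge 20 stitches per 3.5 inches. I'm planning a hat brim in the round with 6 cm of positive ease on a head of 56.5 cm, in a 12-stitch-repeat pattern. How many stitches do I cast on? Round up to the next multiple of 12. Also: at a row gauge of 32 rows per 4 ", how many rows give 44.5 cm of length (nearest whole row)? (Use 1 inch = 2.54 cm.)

Finished = 56.5 + 6 = 62.5 cm.
62.5 cm × 1/2.54 = 24.61 inches.
20/3.5 = 5.714 sts per in; 24.61 × 5.714 = 140.61 sts.
Next multiple of 12 → 144.
44.5 cm = 17.52 inches; × 8 = 140.16 → 140 rows.

Cast on 144 stitches; work 140 rows.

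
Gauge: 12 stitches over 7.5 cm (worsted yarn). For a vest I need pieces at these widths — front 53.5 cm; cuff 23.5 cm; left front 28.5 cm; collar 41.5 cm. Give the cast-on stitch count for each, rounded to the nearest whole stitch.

front 86; cuff 38; left front 46; collar 66.

Rate = 12/7.5 = 1.6 sts per cm.
front: 53.5 × 1.6 = 85.60 → 86.
cuff: 23.5 × 1.6 = 37.60 → 38.
left front: 28.5 × 1.6 = 45.60 → 46.
collar: 41.5 × 1.6 = 66.40 → 66.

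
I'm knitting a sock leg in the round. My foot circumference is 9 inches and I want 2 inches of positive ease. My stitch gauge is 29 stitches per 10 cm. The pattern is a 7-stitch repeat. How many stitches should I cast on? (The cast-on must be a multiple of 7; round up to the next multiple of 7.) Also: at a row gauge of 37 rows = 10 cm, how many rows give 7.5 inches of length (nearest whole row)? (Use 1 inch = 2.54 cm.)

Finished = 9 + 2 = 11 inches.
11 inches × 2.54 = 27.94 cm.
29/10 = 2.9 sts per cm; 27.94 × 2.9 = 81.03 sts.
Next multiple of 7 → 84.
7.5 inches = 19.05 cm; × 3.7 = 70.48 → 70 rows.

Cast on 84 stitches; work 70 rows.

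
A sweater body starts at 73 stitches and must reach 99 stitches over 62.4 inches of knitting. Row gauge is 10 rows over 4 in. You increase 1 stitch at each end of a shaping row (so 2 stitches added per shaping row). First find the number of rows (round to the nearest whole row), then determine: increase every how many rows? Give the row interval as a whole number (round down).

Rows = 62.4 × 2.5 = 156.0 → 156 rows.
Stitches to add: 26 → 13 shaping rows (at 2 st each).
156 / 13 = 12.00 → every 12 rows.

Increase every 12th row.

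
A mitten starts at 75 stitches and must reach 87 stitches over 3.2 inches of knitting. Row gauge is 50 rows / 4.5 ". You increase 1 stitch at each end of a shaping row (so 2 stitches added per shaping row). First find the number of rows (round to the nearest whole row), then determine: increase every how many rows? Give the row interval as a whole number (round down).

Increase every 6th row.

Rows = 3.2 × 11.111 = 35.6 → 36 rows.
Stitches to add: 12 → 6 shaping rows (at 2 st each).
36 / 6 = 6.00 → every 6 rows.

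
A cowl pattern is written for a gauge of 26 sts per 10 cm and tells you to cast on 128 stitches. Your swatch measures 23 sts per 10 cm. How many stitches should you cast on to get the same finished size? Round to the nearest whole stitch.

Scale factor = 23 / 26 = 0.885.
128 × 23 / 26 = 113.23 sts.
→ 113 sts.

113 stitches.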